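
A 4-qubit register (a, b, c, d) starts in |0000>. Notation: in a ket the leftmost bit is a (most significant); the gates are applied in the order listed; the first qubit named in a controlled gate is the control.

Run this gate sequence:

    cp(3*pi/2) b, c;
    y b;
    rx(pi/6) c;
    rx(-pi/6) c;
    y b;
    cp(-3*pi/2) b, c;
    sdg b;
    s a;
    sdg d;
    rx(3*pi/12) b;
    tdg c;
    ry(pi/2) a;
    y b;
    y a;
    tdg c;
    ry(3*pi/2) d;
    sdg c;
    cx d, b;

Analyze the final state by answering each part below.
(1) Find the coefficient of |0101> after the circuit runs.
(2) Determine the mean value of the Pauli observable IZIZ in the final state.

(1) The amplitude on |0101> is I*sqrt(2 - sqrt(2))/4. Key observation: the block from step 1 through step 6 cancels to the identity and can be dropped.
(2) The observable IZIZ averages to -sqrt(2)/2.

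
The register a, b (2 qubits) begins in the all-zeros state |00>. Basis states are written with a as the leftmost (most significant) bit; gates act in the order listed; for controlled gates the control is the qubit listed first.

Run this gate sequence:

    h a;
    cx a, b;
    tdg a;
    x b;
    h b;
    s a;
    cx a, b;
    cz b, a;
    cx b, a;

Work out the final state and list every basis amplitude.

After the circuit, the state carries amplitude 1/2 on |00>, -exp(I*pi/4)/2 on |01>, exp(I*pi/4)/2 on |10>, -1/2 on |11>.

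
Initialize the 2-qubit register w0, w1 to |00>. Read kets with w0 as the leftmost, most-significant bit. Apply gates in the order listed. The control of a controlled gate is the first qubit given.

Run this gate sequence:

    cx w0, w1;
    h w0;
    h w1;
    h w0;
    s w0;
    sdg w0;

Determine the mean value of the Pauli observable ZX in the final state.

The expectation value of ZX is 1.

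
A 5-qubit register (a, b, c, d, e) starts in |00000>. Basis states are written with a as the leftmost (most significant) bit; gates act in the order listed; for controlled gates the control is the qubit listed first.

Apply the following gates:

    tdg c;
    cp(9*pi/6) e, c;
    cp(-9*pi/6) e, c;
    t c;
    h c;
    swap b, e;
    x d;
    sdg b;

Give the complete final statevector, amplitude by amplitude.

After the circuit, the state carries amplitude sqrt(2)/2 on |00010>, sqrt(2)/2 on |00110>, and 0 on every other basis state. Key observation: gates 1-4 undo each other exactly, leaving only the rest of the circuit to track.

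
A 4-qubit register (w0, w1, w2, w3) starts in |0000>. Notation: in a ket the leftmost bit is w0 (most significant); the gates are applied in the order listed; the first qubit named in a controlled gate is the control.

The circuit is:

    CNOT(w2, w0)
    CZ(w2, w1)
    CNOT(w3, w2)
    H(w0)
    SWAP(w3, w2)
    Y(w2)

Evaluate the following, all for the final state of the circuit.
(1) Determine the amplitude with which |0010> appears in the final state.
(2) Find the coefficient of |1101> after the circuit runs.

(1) The final state's coefficient on |0010> equals sqrt(2)*I/2.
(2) |1101> carries amplitude 0 in the final state.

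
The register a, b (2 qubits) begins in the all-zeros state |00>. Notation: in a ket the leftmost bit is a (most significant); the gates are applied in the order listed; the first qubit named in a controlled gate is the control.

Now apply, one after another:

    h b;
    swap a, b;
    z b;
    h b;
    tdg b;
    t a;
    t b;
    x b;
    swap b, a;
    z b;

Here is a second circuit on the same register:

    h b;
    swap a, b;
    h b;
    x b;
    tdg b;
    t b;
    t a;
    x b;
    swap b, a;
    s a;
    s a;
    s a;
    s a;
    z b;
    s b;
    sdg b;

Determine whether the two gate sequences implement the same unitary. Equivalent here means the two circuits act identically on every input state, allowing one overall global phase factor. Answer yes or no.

Yes: on every input state the two circuits agree up to one overall phase factor.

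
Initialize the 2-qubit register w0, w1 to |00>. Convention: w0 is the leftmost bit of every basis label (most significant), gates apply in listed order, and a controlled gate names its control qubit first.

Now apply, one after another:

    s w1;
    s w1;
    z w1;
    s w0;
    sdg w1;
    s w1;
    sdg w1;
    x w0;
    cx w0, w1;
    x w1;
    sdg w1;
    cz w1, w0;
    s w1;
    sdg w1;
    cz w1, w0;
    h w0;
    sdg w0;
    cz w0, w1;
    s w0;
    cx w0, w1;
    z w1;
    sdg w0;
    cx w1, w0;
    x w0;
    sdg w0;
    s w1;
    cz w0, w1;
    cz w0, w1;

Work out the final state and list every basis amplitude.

The final amplitudes are 0 on |00>, 0 on |01>, -sqrt(2)*I/2 on |10>, -sqrt(2)*I/2 on |11>. Key observation: the block from step 13 through step 14 cancels to the identity and can be dropped.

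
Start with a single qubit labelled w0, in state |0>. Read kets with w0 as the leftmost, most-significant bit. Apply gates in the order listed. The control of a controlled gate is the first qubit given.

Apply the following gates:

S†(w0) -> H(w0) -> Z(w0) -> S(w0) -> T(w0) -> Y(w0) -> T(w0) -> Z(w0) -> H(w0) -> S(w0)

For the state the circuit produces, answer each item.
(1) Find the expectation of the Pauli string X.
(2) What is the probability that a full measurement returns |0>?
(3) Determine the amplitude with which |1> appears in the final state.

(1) In the final state, X has expectation 1.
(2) A full measurement returns |0> with probability 1/2.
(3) The final state's coefficient on |1> equals (-1 - I)*exp(I*pi/4)/2.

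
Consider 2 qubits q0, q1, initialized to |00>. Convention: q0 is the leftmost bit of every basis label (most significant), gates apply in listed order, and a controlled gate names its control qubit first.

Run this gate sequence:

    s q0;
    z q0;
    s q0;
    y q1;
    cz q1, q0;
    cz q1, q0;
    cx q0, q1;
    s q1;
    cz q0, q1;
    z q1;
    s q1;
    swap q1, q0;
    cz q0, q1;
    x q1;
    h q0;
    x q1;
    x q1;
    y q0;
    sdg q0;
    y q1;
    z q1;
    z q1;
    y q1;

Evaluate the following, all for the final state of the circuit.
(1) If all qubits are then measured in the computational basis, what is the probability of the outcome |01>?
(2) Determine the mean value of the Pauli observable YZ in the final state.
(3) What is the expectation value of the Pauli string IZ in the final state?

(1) Outcome |01> occurs with probability 1/2. Key observation: the block from step 20 through step 23 cancels to the identity and can be dropped.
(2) The observable YZ averages to 1.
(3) The observable IZ averages to -1.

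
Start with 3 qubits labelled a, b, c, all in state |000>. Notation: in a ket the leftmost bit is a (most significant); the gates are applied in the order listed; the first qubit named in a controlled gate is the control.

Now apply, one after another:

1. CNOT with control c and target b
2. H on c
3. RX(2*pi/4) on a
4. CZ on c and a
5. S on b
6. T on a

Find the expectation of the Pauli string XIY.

In the final state, XIY has expectation sqrt(2)/2.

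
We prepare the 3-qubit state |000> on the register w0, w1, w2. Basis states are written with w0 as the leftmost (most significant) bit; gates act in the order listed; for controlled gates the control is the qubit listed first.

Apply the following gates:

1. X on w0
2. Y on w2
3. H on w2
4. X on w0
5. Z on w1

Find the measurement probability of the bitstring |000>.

Outcome |000> occurs with probability 1/2.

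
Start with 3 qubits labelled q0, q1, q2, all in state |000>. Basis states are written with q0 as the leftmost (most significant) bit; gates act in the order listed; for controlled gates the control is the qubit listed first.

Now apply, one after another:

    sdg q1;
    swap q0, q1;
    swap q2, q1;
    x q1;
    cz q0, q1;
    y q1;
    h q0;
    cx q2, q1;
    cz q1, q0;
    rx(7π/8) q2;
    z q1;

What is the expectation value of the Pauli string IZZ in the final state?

In the final state, IZZ has expectation -sqrt(sqrt(2) + 2)/2.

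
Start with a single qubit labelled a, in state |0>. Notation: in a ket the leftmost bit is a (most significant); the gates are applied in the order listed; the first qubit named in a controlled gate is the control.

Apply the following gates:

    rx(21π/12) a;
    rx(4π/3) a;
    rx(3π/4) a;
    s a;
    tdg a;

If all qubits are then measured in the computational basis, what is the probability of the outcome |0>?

The probability of measuring |0> is sqrt(3)/4 + 1/2.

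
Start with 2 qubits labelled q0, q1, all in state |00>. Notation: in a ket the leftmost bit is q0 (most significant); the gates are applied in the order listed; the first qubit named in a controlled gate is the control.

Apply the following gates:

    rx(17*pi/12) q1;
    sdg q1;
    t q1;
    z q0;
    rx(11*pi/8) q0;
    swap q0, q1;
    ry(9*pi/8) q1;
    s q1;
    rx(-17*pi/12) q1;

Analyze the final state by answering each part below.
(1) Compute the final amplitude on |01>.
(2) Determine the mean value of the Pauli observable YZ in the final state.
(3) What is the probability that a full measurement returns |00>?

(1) The final state's coefficient on |01> equals -sin(5*pi/16)*cos(7*pi/16)/2 - sqrt(2)*sin(5*pi/16)*cos(7*pi/16)/8 + sqrt(3)*sqrt(1/2 - sqrt(2)/4)*sqrt(sqrt(2)/4 + 1/2)*sin(5*pi/16)*cos(7*pi/16)/2 + sqrt(1/2 - sqrt(2)/4)*sqrt(sqrt(2)/4 + 1/2)*sin(5*pi/16)*sin(7*pi/16)/2 + sqrt(6)*sin(5*pi/16)*sin(7*pi/16)/8 - I*sin(7*pi/16)*cos(5*pi/16)/2 - sqrt(2)*I*sin(7*pi/16)*cos(5*pi/16)/8 - sqrt(6)*I*cos(5*pi/16)*cos(7*pi/16)/8 - I*sqrt(1/2 - sqrt(2)/4)*sqrt(sqrt(2)/4 + 1/2)*cos(5*pi/16)*cos(7*pi/16)/2 + sqrt(3)*I*sqrt(1/2 - sqrt(2)/4)*sqrt(sqrt(2)/4 + 1/2)*sin(7*pi/16)*cos(5*pi/16)/2.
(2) The observable YZ averages to -sqrt(2)*I*sqrt(1/2 - sqrt(2)/4)*sqrt(sqrt(2)/4 + 1/2)*exp(-I*pi/4)*sin(5*pi/16)**2*sin(7*pi/16)**2/4 - I*exp(I*pi/4)*sin(5*pi/16)**2*sin(7*pi/16)*cos(7*pi/16)/2 - sqrt(6)*I*sqrt(1/2 - sqrt(2)/4)*sqrt(sqrt(2)/4 + 1/2)*exp(I*pi/4)*sin(5*pi/16)**2*sin(7*pi/16)*cos(7*pi/16)/2 - sqrt(2)*I*sqrt(1/2 - sqrt(2)/4)*sqrt(sqrt(2)/4 + 1/2)*exp(I*pi/4)*sin(7*pi/16)**2*cos(5*pi/16)**2/4 - I*exp(-I*pi/4)*sin(7*pi/16)*cos(5*pi/16)**2*cos(7*pi/16)/2 - sqrt(6)*I*sqrt(1/2 - sqrt(2)/4)*sqrt(sqrt(2)/4 + 1/2)*exp(-I*pi/4)*sin(7*pi/16)*cos(5*pi/16)**2*cos(7*pi/16)/2 - sqrt(2)*I*sqrt(1/2 - sqrt(2)/4)*sqrt(sqrt(2)/4 + 1/2)*exp(I*pi/4)*sin(5*pi/16)**2*cos(7*pi/16)**2/4 - sqrt(2)*I*sqrt(1/2 - sqrt(2)/4)*sqrt(sqrt(2)/4 + 1/2)*exp(-I*pi/4)*cos(5*pi/16)**2*cos(7*pi/16)**2/4 + sqrt(2)*I*sqrt(1/2 - sqrt(2)/4)*sqrt(sqrt(2)/4 + 1/2)*exp(I*pi/4)*cos(5*pi/16)**2*cos(7*pi/16)**2/4 + sqrt(2)*I*sqrt(1/2 - sqrt(2)/4)*sqrt(sqrt(2)/4 + 1/2)*exp(-I*pi/4)*sin(5*pi/16)**2*cos(7*pi/16)**2/4 + sqrt(6)*I*sqrt(1/2 - sqrt(2)/4)*sqrt(sqrt(2)/4 + 1/2)*exp(I*pi/4)*sin(7*pi/16)*cos(5*pi/16)**2*cos(7*pi/16)/2 + I*exp(I*pi/4)*sin(7*pi/16)*cos(5*pi/16)**2*cos(7*pi/16)/2 + sqrt(2)*I*sqrt(1/2 - sqrt(2)/4)*sqrt(sqrt(2)/4 + 1/2)*exp(-I*pi/4)*sin(7*pi/16)**2*cos(5*pi/16)**2/4 + sqrt(6)*I*sqrt(1/2 - sqrt(2)/4)*sqrt(sqrt(2)/4 + 1/2)*exp(-I*pi/4)*sin(5*pi/16)**2*sin(7*pi/16)*cos(7*pi/16)/2 + I*exp(-I*pi/4)*sin(5*pi/16)**2*sin(7*pi/16)*cos(7*pi/16)/2 + sqrt(2)*I*sqrt(1/2 - sqrt(2)/4)*sqrt(sqrt(2)/4 + 1/2)*exp(I*pi/4)*sin(5*pi/16)**2*sin(7*pi/16)**2/4.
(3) The probability of measuring |00> is -sqrt(3)*sqrt(1/2 - sqrt(2)/4)*sqrt(sqrt(2)/4 + 1/2)*sin(5*pi/16)**2*sin(7*pi/16)**2/2 - sqrt(6)*sqrt(1/2 - sqrt(2)/4)*sqrt(sqrt(2)/4 + 1/2)*sin(5*pi/16)**2*sin(7*pi/16)**2/8 - sqrt(6)*sin(7*pi/16)*cos(5*pi/16)**2*cos(7*pi/16)/8 - sqrt(2)*sqrt(1/2 - sqrt(2)/4)*sqrt(sqrt(2)/4 + 1/2)*sin(5*pi/16)**2*sin(7*pi/16)*cos(7*pi/16)/4 - sqrt(1/2 - sqrt(2)/4)*sqrt(sqrt(2)/4 + 1/2)*sin(7*pi/16)*cos(5*pi/16)**2*cos(7*pi/16)/2 - sqrt(3)*sqrt(1/2 - sqrt(2)/4)*sqrt(sqrt(2)/4 + 1/2)*cos(5*pi/16)**2*cos(7*pi/16)**2/2 - sqrt(6)*sqrt(1/2 - sqrt(2)/4)*sqrt(sqrt(2)/4 + 1/2)*cos(5*pi/16)**2*cos(7*pi/16)**2/8 + sqrt(2)*cos(5*pi/16)**2*cos(7*pi/16)**2/8 + sqrt(6)*sqrt(1/2 - sqrt(2)/4)*sqrt(sqrt(2)/4 + 1/2)*sin(5*pi/16)**2*cos(7*pi/16)**2/8 + sin(5*pi/16)**2*cos(7*pi/16)**2/8 + 3*cos(5*pi/16)**2*cos(7*pi/16)**2/8 + sqrt(2)*sqrt(1/2 - sqrt(2)/4)*sqrt(sqrt(2)/4 + 1/2)*sin(7*pi/16)*cos(5*pi/16)**2*cos(7*pi/16)/4 + sqrt(1/2 - sqrt(2)/4)*sqrt(sqrt(2)/4 + 1/2)*sin(5*pi/16)**2*sin(7*pi/16)*cos(7*pi/16)/2 + sqrt(6)*sqrt(1/2 - sqrt(2)/4)*sqrt(sqrt(2)/4 + 1/2)*sin(7*pi/16)**2*cos(5*pi/16)**2/8 + sin(7*pi/16)**2*cos(5*pi/16)**2/8 + sqrt(6)*sin(5*pi/16)**2*sin(7*pi/16)*cos(7*pi/16)/8 + sqrt(2)*sin(5*pi/16)**2*sin(7*pi/16)**2/8 + 3*sin(5*pi/16)**2*sin(7*pi/16)**2/8.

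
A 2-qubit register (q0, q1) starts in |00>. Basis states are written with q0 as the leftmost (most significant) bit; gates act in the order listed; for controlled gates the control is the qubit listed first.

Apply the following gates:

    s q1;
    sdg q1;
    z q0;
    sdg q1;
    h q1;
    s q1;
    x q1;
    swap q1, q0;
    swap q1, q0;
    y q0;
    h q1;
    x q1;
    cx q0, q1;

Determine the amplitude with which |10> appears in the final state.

|10> carries amplitude -1/2 + I/2 in the final state.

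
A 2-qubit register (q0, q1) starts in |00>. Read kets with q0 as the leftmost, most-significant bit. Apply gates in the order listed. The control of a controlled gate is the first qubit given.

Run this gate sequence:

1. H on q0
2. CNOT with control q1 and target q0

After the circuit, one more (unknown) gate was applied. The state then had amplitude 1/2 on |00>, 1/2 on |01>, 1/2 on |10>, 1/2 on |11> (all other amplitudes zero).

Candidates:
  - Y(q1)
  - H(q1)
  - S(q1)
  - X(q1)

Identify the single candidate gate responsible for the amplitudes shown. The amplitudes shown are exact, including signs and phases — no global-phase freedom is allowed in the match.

It was H(q1) that produced the state shown.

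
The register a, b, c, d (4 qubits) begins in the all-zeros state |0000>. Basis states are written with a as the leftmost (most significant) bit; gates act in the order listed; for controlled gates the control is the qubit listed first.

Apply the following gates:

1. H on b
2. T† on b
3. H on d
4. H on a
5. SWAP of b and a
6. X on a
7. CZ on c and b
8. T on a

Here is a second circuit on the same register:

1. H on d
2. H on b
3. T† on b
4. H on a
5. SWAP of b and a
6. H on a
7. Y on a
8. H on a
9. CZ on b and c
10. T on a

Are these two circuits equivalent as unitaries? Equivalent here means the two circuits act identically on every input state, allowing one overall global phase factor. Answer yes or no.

No — the two circuits implement different unitaries, even allowing a global phase.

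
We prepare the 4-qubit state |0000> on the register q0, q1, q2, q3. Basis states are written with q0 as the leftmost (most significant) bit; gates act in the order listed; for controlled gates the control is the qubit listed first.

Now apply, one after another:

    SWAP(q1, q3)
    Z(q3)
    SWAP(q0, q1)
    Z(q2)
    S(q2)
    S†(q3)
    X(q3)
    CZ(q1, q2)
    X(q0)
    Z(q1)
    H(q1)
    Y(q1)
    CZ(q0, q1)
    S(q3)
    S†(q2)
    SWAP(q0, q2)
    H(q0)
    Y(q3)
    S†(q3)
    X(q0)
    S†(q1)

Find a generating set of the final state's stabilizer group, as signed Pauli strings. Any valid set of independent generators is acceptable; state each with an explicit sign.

The stabilizer group can be generated by +XIII, -IYII, -IIZI, +IIIZ, among other valid generating sets.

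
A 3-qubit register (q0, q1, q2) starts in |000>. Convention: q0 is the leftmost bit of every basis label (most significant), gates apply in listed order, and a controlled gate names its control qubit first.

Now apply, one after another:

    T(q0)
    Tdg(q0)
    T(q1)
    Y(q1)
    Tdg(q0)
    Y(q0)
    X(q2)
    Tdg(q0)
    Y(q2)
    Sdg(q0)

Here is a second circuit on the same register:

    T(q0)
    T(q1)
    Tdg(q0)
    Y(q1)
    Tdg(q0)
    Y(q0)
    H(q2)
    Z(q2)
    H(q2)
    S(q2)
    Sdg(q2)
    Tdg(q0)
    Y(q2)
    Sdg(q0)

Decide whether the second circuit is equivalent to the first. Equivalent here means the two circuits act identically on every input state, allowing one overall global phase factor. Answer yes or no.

Yes, they are equivalent — the unitaries differ by at most a global phase.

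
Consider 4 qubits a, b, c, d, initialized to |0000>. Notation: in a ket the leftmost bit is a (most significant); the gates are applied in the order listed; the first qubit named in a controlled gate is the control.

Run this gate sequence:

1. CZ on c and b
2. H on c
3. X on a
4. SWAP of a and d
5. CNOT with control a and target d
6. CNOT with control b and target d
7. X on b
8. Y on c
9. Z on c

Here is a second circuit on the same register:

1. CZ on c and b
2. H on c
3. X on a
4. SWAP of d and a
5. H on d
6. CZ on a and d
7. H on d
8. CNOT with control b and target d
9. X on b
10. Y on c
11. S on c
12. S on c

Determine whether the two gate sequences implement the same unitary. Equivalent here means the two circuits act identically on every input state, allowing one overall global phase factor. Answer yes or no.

Yes: on every input state the two circuits agree up to one overall phase factor.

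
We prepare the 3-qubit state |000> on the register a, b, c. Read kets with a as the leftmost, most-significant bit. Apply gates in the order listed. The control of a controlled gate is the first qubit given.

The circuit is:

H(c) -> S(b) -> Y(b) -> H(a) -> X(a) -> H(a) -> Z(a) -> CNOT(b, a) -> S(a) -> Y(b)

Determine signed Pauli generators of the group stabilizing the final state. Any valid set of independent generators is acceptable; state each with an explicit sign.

One valid set of independent stabilizer generators is +IIX, -ZII, +IZI (any independent generating set of the same group is equally correct).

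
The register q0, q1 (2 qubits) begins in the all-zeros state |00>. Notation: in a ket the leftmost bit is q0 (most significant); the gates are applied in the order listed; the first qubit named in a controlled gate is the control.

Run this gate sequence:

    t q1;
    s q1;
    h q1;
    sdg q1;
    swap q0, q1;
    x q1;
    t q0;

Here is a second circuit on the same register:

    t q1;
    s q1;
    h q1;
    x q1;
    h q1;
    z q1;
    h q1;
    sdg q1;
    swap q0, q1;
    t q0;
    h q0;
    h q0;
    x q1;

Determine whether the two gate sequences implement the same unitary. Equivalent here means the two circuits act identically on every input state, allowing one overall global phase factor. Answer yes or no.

Yes — the two circuits implement the same unitary up to a global phase.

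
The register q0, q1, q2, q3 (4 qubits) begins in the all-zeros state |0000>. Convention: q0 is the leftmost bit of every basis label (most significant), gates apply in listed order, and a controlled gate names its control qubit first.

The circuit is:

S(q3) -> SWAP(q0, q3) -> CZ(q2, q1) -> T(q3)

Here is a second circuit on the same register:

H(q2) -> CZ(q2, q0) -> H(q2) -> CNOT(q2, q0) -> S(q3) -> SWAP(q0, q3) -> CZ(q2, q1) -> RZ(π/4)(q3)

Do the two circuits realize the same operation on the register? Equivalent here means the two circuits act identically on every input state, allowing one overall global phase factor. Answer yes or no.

No — the two circuits implement different unitaries, even allowing a global phase.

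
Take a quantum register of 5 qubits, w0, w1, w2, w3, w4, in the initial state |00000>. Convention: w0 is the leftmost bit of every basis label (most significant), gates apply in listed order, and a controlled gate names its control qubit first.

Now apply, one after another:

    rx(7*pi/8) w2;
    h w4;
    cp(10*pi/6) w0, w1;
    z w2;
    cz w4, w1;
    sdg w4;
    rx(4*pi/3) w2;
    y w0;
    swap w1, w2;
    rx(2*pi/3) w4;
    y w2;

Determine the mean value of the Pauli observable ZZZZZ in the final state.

In the final state, ZZZZZ has expectation -sqrt(3*sqrt(2) + 6)/8 + 3*sqrt(2 - sqrt(2))/8.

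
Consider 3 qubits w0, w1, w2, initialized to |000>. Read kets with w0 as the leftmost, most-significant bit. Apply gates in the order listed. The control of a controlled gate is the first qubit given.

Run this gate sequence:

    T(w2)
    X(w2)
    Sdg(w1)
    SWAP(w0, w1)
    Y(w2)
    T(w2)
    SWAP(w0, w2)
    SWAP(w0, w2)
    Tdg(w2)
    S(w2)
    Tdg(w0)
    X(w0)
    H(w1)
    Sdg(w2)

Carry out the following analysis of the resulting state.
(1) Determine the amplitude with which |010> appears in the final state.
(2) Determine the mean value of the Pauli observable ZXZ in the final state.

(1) |010> carries amplitude 0 in the final state. Key observation: the block from step 6 through step 9 cancels to the identity and can be dropped.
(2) The expectation value of ZXZ is -1.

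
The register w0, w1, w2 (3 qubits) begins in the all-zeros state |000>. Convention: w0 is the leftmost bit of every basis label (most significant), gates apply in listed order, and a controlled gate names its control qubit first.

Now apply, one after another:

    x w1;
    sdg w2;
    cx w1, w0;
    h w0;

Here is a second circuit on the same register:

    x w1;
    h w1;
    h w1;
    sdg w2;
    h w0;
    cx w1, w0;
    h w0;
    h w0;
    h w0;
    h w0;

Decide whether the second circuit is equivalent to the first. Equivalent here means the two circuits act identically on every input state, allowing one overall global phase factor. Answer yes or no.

No: there is an input state on which the two circuits produce genuinely different outputs (not merely differing by a phase).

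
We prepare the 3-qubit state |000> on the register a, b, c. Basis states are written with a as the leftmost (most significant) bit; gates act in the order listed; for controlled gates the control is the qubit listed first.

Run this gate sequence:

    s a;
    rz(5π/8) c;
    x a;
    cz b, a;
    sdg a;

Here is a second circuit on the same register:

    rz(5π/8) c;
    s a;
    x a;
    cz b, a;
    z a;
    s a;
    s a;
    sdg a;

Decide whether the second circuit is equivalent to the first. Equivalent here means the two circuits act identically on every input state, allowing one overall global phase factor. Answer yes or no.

Yes: on every input state the two circuits agree up to one overall phase factor.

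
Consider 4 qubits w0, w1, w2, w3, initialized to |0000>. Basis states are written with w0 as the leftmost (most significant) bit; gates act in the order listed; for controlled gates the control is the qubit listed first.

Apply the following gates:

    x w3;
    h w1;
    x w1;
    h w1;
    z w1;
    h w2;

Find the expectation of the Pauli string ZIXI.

The expectation value of ZIXI is 1. Key observation: steps 2-5 multiply out to the identity, so the circuit reduces to the remaining gates.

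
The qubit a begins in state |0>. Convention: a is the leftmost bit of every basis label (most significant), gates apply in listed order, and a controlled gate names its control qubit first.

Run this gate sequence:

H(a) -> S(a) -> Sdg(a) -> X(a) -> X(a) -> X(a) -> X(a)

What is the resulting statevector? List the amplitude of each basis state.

The final amplitudes are sqrt(2)/2 on |0>, sqrt(2)/2 on |1>. Key observation: gates 4-5 undo each other exactly, leaving only the rest of the circuit to track.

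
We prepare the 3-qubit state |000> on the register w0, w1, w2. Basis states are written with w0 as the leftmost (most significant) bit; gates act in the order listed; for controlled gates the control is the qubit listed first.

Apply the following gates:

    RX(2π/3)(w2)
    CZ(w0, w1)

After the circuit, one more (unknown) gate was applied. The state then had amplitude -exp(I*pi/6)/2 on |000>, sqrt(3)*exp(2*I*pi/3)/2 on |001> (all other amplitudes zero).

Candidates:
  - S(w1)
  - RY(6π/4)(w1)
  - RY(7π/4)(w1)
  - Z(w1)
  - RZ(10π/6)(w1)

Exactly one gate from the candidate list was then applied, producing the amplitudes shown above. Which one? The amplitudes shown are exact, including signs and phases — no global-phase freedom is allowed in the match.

The unique candidate consistent with the amplitudes is RZ(10π/6)(w1).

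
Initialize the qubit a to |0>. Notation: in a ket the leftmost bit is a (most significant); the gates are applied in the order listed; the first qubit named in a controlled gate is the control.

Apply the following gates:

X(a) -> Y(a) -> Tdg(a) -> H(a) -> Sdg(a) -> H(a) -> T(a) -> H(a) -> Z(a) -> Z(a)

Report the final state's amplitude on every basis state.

The resulting statevector has amplitude sqrt(2)*(-1 - I - exp(3*I*pi/4) + exp(I*pi/4))/4 on |0>, sqrt(2)*(-1 - I - exp(I*pi/4) + exp(3*I*pi/4))/4 on |1>.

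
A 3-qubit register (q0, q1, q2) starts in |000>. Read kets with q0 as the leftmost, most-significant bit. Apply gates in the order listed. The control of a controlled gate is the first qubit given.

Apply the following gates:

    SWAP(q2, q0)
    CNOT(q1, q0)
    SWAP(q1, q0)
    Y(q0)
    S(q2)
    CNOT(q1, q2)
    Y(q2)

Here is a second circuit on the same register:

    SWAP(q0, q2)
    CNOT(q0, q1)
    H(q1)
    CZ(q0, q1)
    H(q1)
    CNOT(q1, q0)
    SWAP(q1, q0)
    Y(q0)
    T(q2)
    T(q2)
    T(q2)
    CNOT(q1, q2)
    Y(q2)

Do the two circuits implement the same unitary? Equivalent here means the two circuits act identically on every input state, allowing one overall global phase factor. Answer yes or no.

No, they are not equivalent — no single phase factor reconciles the two unitaries.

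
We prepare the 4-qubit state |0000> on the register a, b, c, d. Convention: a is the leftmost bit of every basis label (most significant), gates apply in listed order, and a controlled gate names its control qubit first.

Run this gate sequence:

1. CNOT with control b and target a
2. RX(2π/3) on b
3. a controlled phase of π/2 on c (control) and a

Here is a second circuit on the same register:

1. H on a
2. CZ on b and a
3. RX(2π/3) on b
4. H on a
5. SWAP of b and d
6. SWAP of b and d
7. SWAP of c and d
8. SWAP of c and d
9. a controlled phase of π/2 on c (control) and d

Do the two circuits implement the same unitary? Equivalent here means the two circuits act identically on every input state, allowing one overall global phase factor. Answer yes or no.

No — the two circuits implement different unitaries, even allowing a global phase.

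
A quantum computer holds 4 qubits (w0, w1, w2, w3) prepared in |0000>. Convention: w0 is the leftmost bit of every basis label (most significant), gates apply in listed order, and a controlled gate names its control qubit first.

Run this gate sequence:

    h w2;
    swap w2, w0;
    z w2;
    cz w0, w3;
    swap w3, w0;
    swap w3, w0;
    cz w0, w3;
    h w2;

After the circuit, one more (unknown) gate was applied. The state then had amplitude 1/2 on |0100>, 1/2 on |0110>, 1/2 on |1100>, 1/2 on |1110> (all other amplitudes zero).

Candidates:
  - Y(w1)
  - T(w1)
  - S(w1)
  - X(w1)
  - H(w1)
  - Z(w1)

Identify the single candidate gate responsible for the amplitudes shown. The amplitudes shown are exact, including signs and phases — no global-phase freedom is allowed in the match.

The applied gate was X(w1).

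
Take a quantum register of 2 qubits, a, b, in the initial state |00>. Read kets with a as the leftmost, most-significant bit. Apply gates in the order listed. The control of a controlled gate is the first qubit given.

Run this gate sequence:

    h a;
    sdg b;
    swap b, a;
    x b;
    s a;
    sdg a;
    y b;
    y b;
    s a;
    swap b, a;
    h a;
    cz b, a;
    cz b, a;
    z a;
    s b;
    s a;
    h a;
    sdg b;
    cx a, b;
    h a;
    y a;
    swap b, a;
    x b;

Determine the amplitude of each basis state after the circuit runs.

The final amplitudes are I/2 on |00>, -I/2 on |01>, I/2 on |10>, I/2 on |11>.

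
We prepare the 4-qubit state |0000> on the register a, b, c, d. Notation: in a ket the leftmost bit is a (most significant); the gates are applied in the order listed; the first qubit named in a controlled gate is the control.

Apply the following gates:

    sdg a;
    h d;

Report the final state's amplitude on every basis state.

After the circuit, the state carries amplitude sqrt(2)/2 on |0000>, sqrt(2)/2 on |0001>, and 0 on every other basis state.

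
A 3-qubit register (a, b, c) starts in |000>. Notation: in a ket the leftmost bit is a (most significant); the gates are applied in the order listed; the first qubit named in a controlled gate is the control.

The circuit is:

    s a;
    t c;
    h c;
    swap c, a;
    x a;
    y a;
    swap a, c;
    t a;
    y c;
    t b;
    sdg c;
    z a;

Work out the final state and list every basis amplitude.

After the circuit, the state carries amplitude sqrt(2)/2 on |000>, -sqrt(2)*I/2 on |001>, and 0 on every other basis state.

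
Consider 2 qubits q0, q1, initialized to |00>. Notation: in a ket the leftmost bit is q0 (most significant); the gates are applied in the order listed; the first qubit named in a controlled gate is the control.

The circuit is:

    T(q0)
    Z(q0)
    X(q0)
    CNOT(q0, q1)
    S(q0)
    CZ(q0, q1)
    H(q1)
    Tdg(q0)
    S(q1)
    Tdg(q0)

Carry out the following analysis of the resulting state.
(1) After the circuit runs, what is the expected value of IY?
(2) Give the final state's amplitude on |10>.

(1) In the final state, IY has expectation -1.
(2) The final state's coefficient on |10> equals -sqrt(2)/2.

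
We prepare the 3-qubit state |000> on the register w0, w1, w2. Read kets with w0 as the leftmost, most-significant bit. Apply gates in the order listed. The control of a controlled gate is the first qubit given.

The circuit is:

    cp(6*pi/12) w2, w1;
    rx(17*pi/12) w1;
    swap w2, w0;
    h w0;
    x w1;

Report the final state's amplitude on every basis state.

After the circuit, the state carries amplitude -I*sqrt(2*sqrt(2) + 4)/8 - I*sqrt(12 - 6*sqrt(2))/8 on |000>, 0 on |001>, -sqrt(6*sqrt(2) + 12)/8 + sqrt(4 - 2*sqrt(2))/8 on |010>, 0 on |011>, -I*sqrt(2*sqrt(2) + 4)/8 - I*sqrt(12 - 6*sqrt(2))/8 on |100>, 0 on |101>, -sqrt(6*sqrt(2) + 12)/8 + sqrt(4 - 2*sqrt(2))/8 on |110>, 0 on |111>.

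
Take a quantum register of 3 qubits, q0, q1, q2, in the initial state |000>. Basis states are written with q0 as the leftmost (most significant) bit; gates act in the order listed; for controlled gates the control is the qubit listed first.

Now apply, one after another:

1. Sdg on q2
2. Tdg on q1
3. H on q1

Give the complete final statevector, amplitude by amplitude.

The resulting statevector has amplitude sqrt(2)/2 on |000>, sqrt(2)/2 on |010>, and 0 on every other basis state.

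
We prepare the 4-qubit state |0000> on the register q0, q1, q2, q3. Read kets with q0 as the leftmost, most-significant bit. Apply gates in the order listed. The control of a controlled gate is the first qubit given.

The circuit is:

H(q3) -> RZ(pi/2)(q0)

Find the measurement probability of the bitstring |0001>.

A full measurement returns |0001> with probability 1/2.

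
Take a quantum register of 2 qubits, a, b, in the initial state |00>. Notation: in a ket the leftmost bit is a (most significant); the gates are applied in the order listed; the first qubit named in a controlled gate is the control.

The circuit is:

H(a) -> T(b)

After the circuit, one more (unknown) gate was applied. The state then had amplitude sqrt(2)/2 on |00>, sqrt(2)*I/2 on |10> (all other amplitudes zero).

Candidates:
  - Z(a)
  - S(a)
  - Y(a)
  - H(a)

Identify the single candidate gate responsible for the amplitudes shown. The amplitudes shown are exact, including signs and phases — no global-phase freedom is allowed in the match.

It was S(a) that produced the state shown.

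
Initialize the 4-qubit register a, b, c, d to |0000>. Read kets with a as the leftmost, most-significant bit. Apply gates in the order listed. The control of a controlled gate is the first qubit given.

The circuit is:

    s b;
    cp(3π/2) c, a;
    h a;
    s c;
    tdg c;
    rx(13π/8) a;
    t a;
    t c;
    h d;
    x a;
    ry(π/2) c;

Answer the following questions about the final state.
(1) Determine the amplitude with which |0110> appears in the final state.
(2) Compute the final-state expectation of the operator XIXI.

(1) The amplitude on |0110> is 0.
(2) In the final state, XIXI has expectation sqrt(2)/2.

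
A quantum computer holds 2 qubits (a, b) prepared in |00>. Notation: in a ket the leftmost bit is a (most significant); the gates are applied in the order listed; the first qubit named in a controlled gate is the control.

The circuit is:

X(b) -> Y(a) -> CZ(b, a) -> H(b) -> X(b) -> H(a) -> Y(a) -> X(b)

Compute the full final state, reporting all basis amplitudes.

After the circuit, the state carries amplitude 1/2 on |00>, -1/2 on |01>, 1/2 on |10>, -1/2 on |11>.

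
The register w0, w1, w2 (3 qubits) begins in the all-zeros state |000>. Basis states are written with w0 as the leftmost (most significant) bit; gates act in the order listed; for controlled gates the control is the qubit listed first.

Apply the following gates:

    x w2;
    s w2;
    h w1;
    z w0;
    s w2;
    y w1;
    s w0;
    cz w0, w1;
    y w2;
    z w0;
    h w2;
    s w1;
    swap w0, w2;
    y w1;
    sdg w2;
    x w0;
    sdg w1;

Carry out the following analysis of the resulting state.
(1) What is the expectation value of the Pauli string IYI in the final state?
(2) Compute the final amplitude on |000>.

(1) The observable IYI averages to 0.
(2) |000> carries amplitude -1/2 in the final state.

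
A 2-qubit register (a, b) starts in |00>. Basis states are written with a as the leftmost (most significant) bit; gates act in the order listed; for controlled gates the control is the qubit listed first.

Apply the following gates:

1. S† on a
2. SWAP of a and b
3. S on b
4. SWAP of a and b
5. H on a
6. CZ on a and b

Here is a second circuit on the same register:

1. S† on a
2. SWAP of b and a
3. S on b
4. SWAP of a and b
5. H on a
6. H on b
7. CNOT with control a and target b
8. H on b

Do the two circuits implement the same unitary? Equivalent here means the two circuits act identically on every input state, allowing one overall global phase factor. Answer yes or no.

Yes, they are equivalent — the unitaries differ by at most a global phase.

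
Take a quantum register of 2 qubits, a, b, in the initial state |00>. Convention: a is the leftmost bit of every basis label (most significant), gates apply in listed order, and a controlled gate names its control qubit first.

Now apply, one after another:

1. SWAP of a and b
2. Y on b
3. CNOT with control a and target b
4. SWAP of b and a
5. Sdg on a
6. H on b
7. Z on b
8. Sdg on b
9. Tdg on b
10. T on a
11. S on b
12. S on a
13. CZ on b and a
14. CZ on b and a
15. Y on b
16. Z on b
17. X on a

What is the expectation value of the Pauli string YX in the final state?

The expectation value of YX is 0.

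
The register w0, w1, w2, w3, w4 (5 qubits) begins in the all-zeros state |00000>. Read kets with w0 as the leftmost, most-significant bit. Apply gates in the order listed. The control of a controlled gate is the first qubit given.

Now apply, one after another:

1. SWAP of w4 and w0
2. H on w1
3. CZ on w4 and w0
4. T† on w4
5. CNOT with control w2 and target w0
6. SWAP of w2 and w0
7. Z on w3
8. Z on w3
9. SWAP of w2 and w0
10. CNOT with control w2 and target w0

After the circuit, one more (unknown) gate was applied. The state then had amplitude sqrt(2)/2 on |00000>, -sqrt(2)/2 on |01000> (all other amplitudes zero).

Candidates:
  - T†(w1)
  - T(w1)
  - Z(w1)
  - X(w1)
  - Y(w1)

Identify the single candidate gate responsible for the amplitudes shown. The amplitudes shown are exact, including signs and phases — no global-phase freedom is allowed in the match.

The unique candidate consistent with the amplitudes is Z(w1). Key observation: gates 5-10 undo each other exactly, leaving only the rest of the circuit to track.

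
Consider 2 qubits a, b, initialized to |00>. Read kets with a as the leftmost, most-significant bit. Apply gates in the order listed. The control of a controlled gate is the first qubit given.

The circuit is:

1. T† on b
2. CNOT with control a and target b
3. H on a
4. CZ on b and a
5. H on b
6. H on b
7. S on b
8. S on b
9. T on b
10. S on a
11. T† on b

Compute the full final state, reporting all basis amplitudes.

The final amplitudes are sqrt(2)/2 on |00>, 0 on |01>, sqrt(2)*I/2 on |10>, 0 on |11>. Key observation: gates 5-6 undo each other exactly, leaving only the rest of the circuit to track.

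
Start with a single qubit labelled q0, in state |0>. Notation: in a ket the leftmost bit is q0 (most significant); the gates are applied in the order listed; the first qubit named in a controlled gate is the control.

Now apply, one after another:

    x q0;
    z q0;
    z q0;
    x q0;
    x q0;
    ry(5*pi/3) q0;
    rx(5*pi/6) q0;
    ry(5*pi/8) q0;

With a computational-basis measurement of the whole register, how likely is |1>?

A full measurement returns |1> with probability sqrt(6 - 3*sqrt(2))/16 + sqrt(3*sqrt(2) + 6)/8 + 1/2. Key observation: the block from step 1 through step 4 cancels to the identity and can be dropped.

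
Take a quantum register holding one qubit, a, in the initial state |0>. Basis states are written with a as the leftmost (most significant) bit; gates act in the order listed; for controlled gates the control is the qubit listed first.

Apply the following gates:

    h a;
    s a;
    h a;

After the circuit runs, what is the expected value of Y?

The observable Y averages to -1.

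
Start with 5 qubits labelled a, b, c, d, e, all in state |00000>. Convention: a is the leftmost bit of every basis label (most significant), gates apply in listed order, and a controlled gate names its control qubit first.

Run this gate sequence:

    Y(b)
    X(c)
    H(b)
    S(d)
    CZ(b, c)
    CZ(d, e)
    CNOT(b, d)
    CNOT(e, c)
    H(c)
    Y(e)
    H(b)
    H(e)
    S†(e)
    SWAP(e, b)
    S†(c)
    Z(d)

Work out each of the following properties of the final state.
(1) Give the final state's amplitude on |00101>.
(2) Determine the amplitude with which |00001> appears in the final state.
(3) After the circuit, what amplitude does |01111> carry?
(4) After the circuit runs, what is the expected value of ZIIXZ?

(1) The final state's coefficient on |00101> equals -I/4.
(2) The amplitude on |00001> is -1/4.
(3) |01111> carries amplitude 1/4 in the final state.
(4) The observable ZIIXZ averages to -1.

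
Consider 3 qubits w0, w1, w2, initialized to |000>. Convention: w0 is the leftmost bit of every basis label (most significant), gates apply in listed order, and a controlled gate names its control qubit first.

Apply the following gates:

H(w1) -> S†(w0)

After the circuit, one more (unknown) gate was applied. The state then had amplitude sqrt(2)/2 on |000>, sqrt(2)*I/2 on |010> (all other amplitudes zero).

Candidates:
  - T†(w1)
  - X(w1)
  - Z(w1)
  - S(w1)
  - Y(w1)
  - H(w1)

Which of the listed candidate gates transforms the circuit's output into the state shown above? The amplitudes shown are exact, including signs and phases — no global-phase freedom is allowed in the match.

The applied gate was S(w1).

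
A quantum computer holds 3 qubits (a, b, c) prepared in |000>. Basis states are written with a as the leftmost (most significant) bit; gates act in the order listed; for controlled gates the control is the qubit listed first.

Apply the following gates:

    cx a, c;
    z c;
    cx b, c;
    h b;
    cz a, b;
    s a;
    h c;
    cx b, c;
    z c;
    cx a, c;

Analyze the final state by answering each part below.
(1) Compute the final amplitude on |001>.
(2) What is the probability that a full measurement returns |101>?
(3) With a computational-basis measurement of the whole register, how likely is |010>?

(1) The final state's coefficient on |001> equals -1/2.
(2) A full measurement returns |101> with probability 0.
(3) The probability of measuring |010> is 1/4.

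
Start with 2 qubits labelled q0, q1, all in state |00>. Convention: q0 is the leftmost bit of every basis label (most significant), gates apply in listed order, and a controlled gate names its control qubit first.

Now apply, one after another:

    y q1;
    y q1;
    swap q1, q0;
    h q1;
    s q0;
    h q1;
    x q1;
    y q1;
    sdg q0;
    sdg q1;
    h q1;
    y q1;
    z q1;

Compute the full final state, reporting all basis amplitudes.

The final amplitudes are -sqrt(2)/2 on |00>, -sqrt(2)/2 on |01>, 0 on |10>, 0 on |11>.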